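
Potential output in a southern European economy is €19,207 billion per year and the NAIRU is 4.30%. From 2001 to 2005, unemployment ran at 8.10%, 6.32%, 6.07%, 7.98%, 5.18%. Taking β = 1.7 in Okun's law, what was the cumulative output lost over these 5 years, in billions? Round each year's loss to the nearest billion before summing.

Year 2001: gap = -1.7 × (8.1 - 4.3) = -6.46%, loss ≈ 19207 × 6.46/100 ≈ 1241.
Year 2002: gap = -1.7 × (6.32 - 4.3) = -3.434%, loss ≈ 19207 × 3.434/100 ≈ 660.
Year 2003: gap = -1.7 × (6.07 - 4.3) = -3.009%, loss ≈ 19207 × 3.009/100 ≈ 578.
Year 2004: gap = -1.7 × (7.98 - 4.3) = -6.256%, loss ≈ 19207 × 6.256/100 ≈ 1202.
Year 2005: gap = -1.7 × (5.18 - 4.3) = -1.496%, loss ≈ 19207 × 1.496/100 ≈ 287.
Total lost output = 1241 + 660 + 578 + 1202 + 287 = 3968 billion.

€3,968 billion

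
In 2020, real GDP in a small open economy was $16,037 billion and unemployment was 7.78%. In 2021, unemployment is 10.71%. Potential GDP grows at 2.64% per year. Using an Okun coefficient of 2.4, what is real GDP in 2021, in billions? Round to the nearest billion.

$15,333 billion

Δu = 10.71 - 7.78 = 2.93 points.
Okun's law (growth form): g_Y = g_Y* - β × Δu = 2.64 - 2.4 × (2.93) = 2.64 - 7.032 = -4.392%.
Real GDP in the next year = 16037 × (1 - 4.392/100) = 16037 × 0.95608 ≈ 15333 billion.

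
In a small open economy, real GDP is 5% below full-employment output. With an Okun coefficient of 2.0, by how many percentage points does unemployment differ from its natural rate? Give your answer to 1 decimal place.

2.5 percentage points

Okun's law: output gap = -β × (u - u*), so u - u* = -(output gap)/β.
u - u* = -(-5)/2.0 = 2.5 percentage points.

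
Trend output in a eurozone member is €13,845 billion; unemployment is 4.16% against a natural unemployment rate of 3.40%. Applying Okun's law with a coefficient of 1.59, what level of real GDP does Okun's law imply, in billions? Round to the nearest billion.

Unemployment gap = 4.16 - 3.4 = 0.76 points, so the output gap is -1.59 × 0.76 = -1.2084%.
Actual GDP = 13845 × (1 - 1.2084/100) = 13845 × 0.987916 ≈ 13678 billion.

€13,678 billion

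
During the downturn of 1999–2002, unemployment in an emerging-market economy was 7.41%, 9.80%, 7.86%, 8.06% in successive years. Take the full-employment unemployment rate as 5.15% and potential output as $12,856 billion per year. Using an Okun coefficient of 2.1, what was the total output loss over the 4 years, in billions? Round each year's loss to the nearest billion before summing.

$3,383 billion

Year 1999: gap = -2.1 × (7.41 - 5.15) = -4.746%, loss ≈ 12856 × 4.746/100 ≈ 610.
Year 2000: gap = -2.1 × (9.8 - 5.15) = -9.765%, loss ≈ 12856 × 9.765/100 ≈ 1255.
Year 2001: gap = -2.1 × (7.86 - 5.15) = -5.691%, loss ≈ 12856 × 5.691/100 ≈ 732.
Year 2002: gap = -2.1 × (8.06 - 5.15) = -6.111%, loss ≈ 12856 × 6.111/100 ≈ 786.
Total lost output = 610 + 1255 + 732 + 786 = 3383 billion.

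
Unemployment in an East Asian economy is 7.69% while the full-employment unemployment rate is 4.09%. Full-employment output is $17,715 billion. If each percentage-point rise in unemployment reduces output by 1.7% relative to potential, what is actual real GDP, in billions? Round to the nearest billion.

$16,631 billion

Unemployment gap = 7.69 - 4.09 = 3.6 points, so the output gap is -1.7 × 3.6 = -6.12%.
Actual GDP = 17715 × (1 - 6.12/100) = 17715 × 0.9388 ≈ 16631 billion.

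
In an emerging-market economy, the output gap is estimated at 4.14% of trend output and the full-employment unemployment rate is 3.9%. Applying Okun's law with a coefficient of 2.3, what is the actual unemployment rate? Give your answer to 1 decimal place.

From Okun's law, u - u* = -(output gap)/β = -(4.14)/2.3 = -1.8 points.
So u = 3.9 - 1.8 = 2.1%.

2.1%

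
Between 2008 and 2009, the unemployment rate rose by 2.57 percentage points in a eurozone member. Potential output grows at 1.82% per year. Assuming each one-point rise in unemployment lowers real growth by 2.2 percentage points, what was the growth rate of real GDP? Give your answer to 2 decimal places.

-3.83%

Growth-rate Okun's law: g_Y = g_Y* - β × Δu.
g_Y = 1.82 - 2.2 × (2.57) = 1.82 - 5.654 = -3.834%, i.e. -3.83% to 2 d.p.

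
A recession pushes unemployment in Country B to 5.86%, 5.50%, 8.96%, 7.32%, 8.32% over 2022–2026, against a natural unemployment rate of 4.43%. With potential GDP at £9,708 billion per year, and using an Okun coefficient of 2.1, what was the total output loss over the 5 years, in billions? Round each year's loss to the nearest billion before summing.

£2,816 billion

Year 2022: gap = -2.1 × (5.86 - 4.43) = -3.003%, loss ≈ 9708 × 3.003/100 ≈ 292.
Year 2023: gap = -2.1 × (5.5 - 4.43) = -2.247%, loss ≈ 9708 × 2.247/100 ≈ 218.
Year 2024: gap = -2.1 × (8.96 - 4.43) = -9.513%, loss ≈ 9708 × 9.513/100 ≈ 924.
Year 2025: gap = -2.1 × (7.32 - 4.43) = -6.069%, loss ≈ 9708 × 6.069/100 ≈ 589.
Year 2026: gap = -2.1 × (8.32 - 4.43) = -8.169%, loss ≈ 9708 × 8.169/100 ≈ 793.
Total lost output = 292 + 218 + 924 + 589 + 793 = 2816 billion.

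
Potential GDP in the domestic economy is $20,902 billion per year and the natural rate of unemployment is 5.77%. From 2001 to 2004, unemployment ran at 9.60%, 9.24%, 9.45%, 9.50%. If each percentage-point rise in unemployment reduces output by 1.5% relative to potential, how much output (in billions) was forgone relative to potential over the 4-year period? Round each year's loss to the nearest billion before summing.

Year 2001: gap = -1.5 × (9.6 - 5.77) = -5.745%, loss ≈ 20902 × 5.745/100 ≈ 1201.
Year 2002: gap = -1.5 × (9.24 - 5.77) = -5.205%, loss ≈ 20902 × 5.205/100 ≈ 1088.
Year 2003: gap = -1.5 × (9.45 - 5.77) = -5.52%, loss ≈ 20902 × 5.52/100 ≈ 1154.
Year 2004: gap = -1.5 × (9.5 - 5.77) = -5.595%, loss ≈ 20902 × 5.595/100 ≈ 1169.
Total lost output = 1201 + 1088 + 1154 + 1169 = 4612 billion.

$4,612 billion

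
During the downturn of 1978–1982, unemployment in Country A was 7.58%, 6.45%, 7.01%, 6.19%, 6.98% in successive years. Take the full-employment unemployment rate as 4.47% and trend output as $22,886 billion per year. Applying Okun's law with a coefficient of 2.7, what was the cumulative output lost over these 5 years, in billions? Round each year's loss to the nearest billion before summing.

$7,329 billion

Year 1978: gap = -2.7 × (7.58 - 4.47) = -8.397%, loss ≈ 22886 × 8.397/100 ≈ 1922.
Year 1979: gap = -2.7 × (6.45 - 4.47) = -5.346%, loss ≈ 22886 × 5.346/100 ≈ 1223.
Year 1980: gap = -2.7 × (7.01 - 4.47) = -6.858%, loss ≈ 22886 × 6.858/100 ≈ 1570.
Year 1981: gap = -2.7 × (6.19 - 4.47) = -4.644%, loss ≈ 22886 × 4.644/100 ≈ 1063.
Year 1982: gap = -2.7 × (6.98 - 4.47) = -6.777%, loss ≈ 22886 × 6.777/100 ≈ 1551.
Total lost output = 1922 + 1223 + 1570 + 1063 + 1551 = 7329 billion.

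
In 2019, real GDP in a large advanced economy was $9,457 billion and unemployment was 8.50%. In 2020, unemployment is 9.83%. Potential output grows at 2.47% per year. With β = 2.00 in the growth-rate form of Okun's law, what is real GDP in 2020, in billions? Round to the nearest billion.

$9,439 billion

Δu = 9.83 - 8.5 = 1.33 points.
Okun's law (growth form): g_Y = g_Y* - β × Δu = 2.47 - 2.00 × (1.33) = 2.47 - 2.66 = -0.19%.
Real GDP in the next year = 9457 × (1 - 0.19/100) = 9457 × 0.9981 ≈ 9439 billion.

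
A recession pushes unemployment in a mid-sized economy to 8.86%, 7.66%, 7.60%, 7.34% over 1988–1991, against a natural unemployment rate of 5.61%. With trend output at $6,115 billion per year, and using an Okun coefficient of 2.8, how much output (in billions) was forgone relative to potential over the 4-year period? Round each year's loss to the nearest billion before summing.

$1,544 billion

Year 1988: gap = -2.8 × (8.86 - 5.61) = -9.1%, loss ≈ 6115 × 9.1/100 ≈ 556.
Year 1989: gap = -2.8 × (7.66 - 5.61) = -5.74%, loss ≈ 6115 × 5.74/100 ≈ 351.
Year 1990: gap = -2.8 × (7.6 - 5.61) = -5.572%, loss ≈ 6115 × 5.572/100 ≈ 341.
Year 1991: gap = -2.8 × (7.34 - 5.61) = -4.844%, loss ≈ 6115 × 4.844/100 ≈ 296.
Total lost output = 556 + 351 + 341 + 296 = 1544 billion.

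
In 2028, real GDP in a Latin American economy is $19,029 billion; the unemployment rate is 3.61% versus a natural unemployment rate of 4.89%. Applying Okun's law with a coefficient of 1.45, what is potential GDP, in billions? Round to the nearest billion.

$18,682 billion

Unemployment gap = 3.61 - 4.89 = -1.28 points, so output gap = -1.45 × (-1.28) = 1.856%.
Since Y = Y* × (1 + gap/100), Y* = 19029/1.01856 ≈ 18682 billion.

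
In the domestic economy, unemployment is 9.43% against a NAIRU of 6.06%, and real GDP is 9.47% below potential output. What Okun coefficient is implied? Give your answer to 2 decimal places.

β ≈ 2.81

Okun's law: output gap = -β × (u - u*).
-9.47 = -β × (9.43 - 6.06) = -β × 3.37, so β = 9.47/3.37 = 2.81.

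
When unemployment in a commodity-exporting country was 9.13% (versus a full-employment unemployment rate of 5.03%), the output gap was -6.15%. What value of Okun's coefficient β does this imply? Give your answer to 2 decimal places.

Okun's law: output gap = -β × (u - u*).
-6.15 = -β × (9.13 - 5.03) = -β × 4.1, so β = 6.15/4.1 = 1.50.

β ≈ 1.50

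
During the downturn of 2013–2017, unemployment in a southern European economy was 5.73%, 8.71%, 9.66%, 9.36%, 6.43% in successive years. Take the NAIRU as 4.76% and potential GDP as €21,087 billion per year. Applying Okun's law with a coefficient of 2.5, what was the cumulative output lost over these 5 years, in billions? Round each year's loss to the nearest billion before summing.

Year 2013: gap = -2.5 × (5.73 - 4.76) = -2.425%, loss ≈ 21087 × 2.425/100 ≈ 511.
Year 2014: gap = -2.5 × (8.71 - 4.76) = -9.875%, loss ≈ 21087 × 9.875/100 ≈ 2082.
Year 2015: gap = -2.5 × (9.66 - 4.76) = -12.25%, loss ≈ 21087 × 12.25/100 ≈ 2583.
Year 2016: gap = -2.5 × (9.36 - 4.76) = -11.5%, loss ≈ 21087 × 11.5/100 ≈ 2425.
Year 2017: gap = -2.5 × (6.43 - 4.76) = -4.175%, loss ≈ 21087 × 4.175/100 ≈ 880.
Total lost output = 511 + 2082 + 2583 + 2425 + 880 = 8481 billion.

€8,481 billion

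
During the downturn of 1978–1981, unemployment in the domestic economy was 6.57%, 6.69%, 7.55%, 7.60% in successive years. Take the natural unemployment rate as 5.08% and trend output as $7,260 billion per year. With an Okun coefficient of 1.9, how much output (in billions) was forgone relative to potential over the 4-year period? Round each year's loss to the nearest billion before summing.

$1,117 billion

Year 1978: gap = -1.9 × (6.57 - 5.08) = -2.831%, loss ≈ 7260 × 2.831/100 ≈ 206.
Year 1979: gap = -1.9 × (6.69 - 5.08) = -3.059%, loss ≈ 7260 × 3.059/100 ≈ 222.
Year 1980: gap = -1.9 × (7.55 - 5.08) = -4.693%, loss ≈ 7260 × 4.693/100 ≈ 341.
Year 1981: gap = -1.9 × (7.6 - 5.08) = -4.788%, loss ≈ 7260 × 4.788/100 ≈ 348.
Total lost output = 206 + 222 + 341 + 348 = 1117 billion.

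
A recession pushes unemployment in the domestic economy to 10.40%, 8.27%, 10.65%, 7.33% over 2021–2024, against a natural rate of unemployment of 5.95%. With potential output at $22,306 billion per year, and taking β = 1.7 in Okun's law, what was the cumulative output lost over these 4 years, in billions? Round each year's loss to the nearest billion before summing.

$4,872 billion

Year 2021: gap = -1.7 × (10.4 - 5.95) = -7.565%, loss ≈ 22306 × 7.565/100 ≈ 1687.
Year 2022: gap = -1.7 × (8.27 - 5.95) = -3.944%, loss ≈ 22306 × 3.944/100 ≈ 880.
Year 2023: gap = -1.7 × (10.65 - 5.95) = -7.99%, loss ≈ 22306 × 7.99/100 ≈ 1782.
Year 2024: gap = -1.7 × (7.33 - 5.95) = -2.346%, loss ≈ 22306 × 2.346/100 ≈ 523.
Total lost output = 1687 + 880 + 1782 + 523 = 4872 billion.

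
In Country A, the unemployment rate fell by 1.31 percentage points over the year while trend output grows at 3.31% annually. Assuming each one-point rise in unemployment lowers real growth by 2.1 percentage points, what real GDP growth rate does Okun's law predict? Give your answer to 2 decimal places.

6.06%

Growth-rate Okun's law: g_Y = g_Y* - β × Δu.
g_Y = 3.31 - 2.1 × (-1.31) = 3.31 + 2.751 = 6.061%, i.e. 6.06% to 2 d.p.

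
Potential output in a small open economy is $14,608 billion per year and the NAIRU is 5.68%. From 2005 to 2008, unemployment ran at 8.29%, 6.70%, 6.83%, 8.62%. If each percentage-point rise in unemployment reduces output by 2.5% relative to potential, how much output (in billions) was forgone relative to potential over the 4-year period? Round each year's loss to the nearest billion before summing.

$2,820 billion

Year 2005: gap = -2.5 × (8.29 - 5.68) = -6.525%, loss ≈ 14608 × 6.525/100 ≈ 953.
Year 2006: gap = -2.5 × (6.7 - 5.68) = -2.55%, loss ≈ 14608 × 2.55/100 ≈ 373.
Year 2007: gap = -2.5 × (6.83 - 5.68) = -2.875%, loss ≈ 14608 × 2.875/100 ≈ 420.
Year 2008: gap = -2.5 × (8.62 - 5.68) = -7.35%, loss ≈ 14608 × 7.35/100 ≈ 1074.
Total lost output = 953 + 373 + 420 + 1074 = 2820 billion.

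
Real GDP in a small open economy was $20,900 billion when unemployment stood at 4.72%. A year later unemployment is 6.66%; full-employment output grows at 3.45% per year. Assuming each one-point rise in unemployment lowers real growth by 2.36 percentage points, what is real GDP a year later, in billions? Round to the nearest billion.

$20,664 billion

Δu = 6.66 - 4.72 = 1.94 points.
Okun's law (growth form): g_Y = g_Y* - β × Δu = 3.45 - 2.36 × (1.94) = 3.45 - 4.5784 = -1.1284%.
Real GDP in the next year = 20900 × (1 - 1.1284/100) = 20900 × 0.988716 ≈ 20664 billion.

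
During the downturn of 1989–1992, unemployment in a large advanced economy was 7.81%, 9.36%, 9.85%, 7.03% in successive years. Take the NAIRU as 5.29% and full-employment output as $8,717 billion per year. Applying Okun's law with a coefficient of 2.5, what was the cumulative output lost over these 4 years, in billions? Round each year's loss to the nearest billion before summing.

Year 1989: gap = -2.5 × (7.81 - 5.29) = -6.3%, loss ≈ 8717 × 6.3/100 ≈ 549.
Year 1990: gap = -2.5 × (9.36 - 5.29) = -10.175%, loss ≈ 8717 × 10.175/100 ≈ 887.
Year 1991: gap = -2.5 × (9.85 - 5.29) = -11.4%, loss ≈ 8717 × 11.4/100 ≈ 994.
Year 1992: gap = -2.5 × (7.03 - 5.29) = -4.35%, loss ≈ 8717 × 4.35/100 ≈ 379.
Total lost output = 549 + 887 + 994 + 379 = 2809 billion.

$2,809 billion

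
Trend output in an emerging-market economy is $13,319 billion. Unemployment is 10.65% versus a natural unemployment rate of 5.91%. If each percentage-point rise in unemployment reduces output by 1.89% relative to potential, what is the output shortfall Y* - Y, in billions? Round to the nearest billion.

$1,193 billion

Output gap = -1.89 × (10.65 - 5.91) = -1.89 × 4.74 = -8.9586%.
Actual GDP ≈ 13319 × 0.910414 ≈ 12126 billion, so the shortfall is 13319 - 12126 = 1193 billion.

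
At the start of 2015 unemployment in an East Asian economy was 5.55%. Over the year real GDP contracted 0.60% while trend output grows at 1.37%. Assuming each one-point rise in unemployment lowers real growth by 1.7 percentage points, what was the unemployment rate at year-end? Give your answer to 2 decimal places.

Growth-rate Okun's law: g_Y = g_Y* - β × Δu, so Δu = (g_Y* - g_Y)/β.
Δu = (1.37 + 0.6)/1.7 = 1.97/1.7 = 1.16 percentage points.
Year-end unemployment = 5.55 + 1.16 = 6.71%.

6.71%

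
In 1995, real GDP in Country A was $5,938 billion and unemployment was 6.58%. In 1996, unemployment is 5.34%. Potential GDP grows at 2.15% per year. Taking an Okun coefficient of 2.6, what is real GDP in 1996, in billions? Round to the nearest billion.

$6,257 billion

Δu = 5.34 - 6.58 = -1.24 points.
Okun's law (growth form): g_Y = g_Y* - β × Δu = 2.15 - 2.6 × (-1.24) = 2.15 + 3.224 = 5.374%.
Real GDP in the next year = 5938 × (1 + 5.374/100) = 5938 × 1.05374 ≈ 6257 billion.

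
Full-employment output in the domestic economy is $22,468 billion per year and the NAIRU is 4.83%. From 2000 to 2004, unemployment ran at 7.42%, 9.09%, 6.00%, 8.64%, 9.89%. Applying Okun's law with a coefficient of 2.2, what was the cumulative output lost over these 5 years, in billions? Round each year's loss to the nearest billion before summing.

Year 2000: gap = -2.2 × (7.42 - 4.83) = -5.698%, loss ≈ 22468 × 5.698/100 ≈ 1280.
Year 2001: gap = -2.2 × (9.09 - 4.83) = -9.372%, loss ≈ 22468 × 9.372/100 ≈ 2106.
Year 2002: gap = -2.2 × (6 - 4.83) = -2.574%, loss ≈ 22468 × 2.574/100 ≈ 578.
Year 2003: gap = -2.2 × (8.64 - 4.83) = -8.382%, loss ≈ 22468 × 8.382/100 ≈ 1883.
Year 2004: gap = -2.2 × (9.89 - 4.83) = -11.132%, loss ≈ 22468 × 11.132/100 ≈ 2501.
Total lost output = 1280 + 2106 + 578 + 1883 + 2501 = 8348 billion.

$8,348 billion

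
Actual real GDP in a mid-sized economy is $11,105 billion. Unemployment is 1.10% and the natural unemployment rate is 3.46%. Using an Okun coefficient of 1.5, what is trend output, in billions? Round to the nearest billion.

$10,725 billion

Unemployment gap = 1.1 - 3.46 = -2.36 points, so output gap = -1.5 × (-2.36) = 3.54%.
Since Y = Y* × (1 + gap/100), Y* = 11105/1.0354 ≈ 10725 billion.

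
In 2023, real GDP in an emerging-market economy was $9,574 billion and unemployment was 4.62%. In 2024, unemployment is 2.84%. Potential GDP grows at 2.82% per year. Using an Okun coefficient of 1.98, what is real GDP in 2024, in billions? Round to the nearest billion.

Δu = 2.84 - 4.62 = -1.78 points.
Okun's law (growth form): g_Y = g_Y* - β × Δu = 2.82 - 1.98 × (-1.78) = 2.82 + 3.5244 = 6.3444%.
Real GDP in the next year = 9574 × (1 + 6.3444/100) = 9574 × 1.063444 ≈ 10181 billion.

$10,181 billion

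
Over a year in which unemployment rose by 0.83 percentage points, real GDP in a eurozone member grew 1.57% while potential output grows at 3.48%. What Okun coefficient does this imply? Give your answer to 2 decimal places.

Growth form: g_Y = g_Y* - β × Δu, so β = (g_Y* - g_Y)/Δu.
β = (3.48 - 1.57)/0.83 = 1.91/0.83 = 2.30.

β ≈ 2.30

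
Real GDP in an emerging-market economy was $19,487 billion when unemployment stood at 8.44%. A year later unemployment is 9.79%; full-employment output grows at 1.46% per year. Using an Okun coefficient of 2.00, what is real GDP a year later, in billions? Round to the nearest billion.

$19,245 billion

Δu = 9.79 - 8.44 = 1.35 points.
Okun's law (growth form): g_Y = g_Y* - β × Δu = 1.46 - 2.00 × (1.35) = 1.46 - 2.7 = -1.24%.
Real GDP in the next year = 19487 × (1 - 1.24/100) = 19487 × 0.9876 ≈ 19245 billion.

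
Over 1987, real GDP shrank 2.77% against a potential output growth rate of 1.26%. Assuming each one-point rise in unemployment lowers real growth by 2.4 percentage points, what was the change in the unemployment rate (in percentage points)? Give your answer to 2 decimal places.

Growth-rate Okun's law: g_Y = g_Y* - β × Δu, so Δu = (g_Y* - g_Y)/β.
Δu = (1.26 + 2.77)/2.4 = 4.03/2.4 = 1.68 percentage points.

1.68 percentage points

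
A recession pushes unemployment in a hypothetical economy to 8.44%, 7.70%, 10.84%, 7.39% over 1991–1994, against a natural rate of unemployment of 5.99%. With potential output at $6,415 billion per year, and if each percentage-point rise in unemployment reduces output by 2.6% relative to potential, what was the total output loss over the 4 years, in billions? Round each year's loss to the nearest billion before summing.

Year 1991: gap = -2.6 × (8.44 - 5.99) = -6.37%, loss ≈ 6415 × 6.37/100 ≈ 409.
Year 1992: gap = -2.6 × (7.7 - 5.99) = -4.446%, loss ≈ 6415 × 4.446/100 ≈ 285.
Year 1993: gap = -2.6 × (10.84 - 5.99) = -12.61%, loss ≈ 6415 × 12.61/100 ≈ 809.
Year 1994: gap = -2.6 × (7.39 - 5.99) = -3.64%, loss ≈ 6415 × 3.64/100 ≈ 234.
Total lost output = 409 + 285 + 809 + 234 = 1737 billion.

$1,737 billion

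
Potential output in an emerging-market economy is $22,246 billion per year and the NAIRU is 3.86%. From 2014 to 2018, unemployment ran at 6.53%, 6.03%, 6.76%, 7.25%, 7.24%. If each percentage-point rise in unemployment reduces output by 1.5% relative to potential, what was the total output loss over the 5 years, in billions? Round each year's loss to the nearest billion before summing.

$4,842 billion

Year 2014: gap = -1.5 × (6.53 - 3.86) = -4.005%, loss ≈ 22246 × 4.005/100 ≈ 891.
Year 2015: gap = -1.5 × (6.03 - 3.86) = -3.255%, loss ≈ 22246 × 3.255/100 ≈ 724.
Year 2016: gap = -1.5 × (6.76 - 3.86) = -4.35%, loss ≈ 22246 × 4.35/100 ≈ 968.
Year 2017: gap = -1.5 × (7.25 - 3.86) = -5.085%, loss ≈ 22246 × 5.085/100 ≈ 1131.
Year 2018: gap = -1.5 × (7.24 - 3.86) = -5.07%, loss ≈ 22246 × 5.07/100 ≈ 1128.
Total lost output = 891 + 724 + 968 + 1131 + 1128 = 4842 billion.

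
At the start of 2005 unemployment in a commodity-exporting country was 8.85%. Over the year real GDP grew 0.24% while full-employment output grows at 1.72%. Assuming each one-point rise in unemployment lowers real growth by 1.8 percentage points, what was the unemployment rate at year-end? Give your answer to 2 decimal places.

Growth-rate Okun's law: g_Y = g_Y* - β × Δu, so Δu = (g_Y* - g_Y)/β.
Δu = (1.72 - 0.24)/1.8 = 1.48/1.8 = 0.82 percentage points.
Year-end unemployment = 8.85 + 0.82 = 9.67%.

9.67%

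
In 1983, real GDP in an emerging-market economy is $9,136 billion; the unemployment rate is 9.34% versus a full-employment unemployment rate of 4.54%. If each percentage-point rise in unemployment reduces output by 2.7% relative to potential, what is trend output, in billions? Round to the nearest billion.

$10,496 billion

Unemployment gap = 9.34 - 4.54 = 4.8 points, so output gap = -2.7 × 4.8 = -12.96%.
Since Y = Y* × (1 + gap/100), Y* = 9136/0.8704 ≈ 10496 billion.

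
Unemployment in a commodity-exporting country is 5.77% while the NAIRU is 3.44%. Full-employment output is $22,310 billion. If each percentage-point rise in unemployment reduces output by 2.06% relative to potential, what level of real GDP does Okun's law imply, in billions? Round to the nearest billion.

$21,239 billion

Unemployment gap = 5.77 - 3.44 = 2.33 points, so the output gap is -2.06 × 2.33 = -4.7998%.
Actual GDP = 22310 × (1 - 4.7998/100) = 22310 × 0.952002 ≈ 21239 billion.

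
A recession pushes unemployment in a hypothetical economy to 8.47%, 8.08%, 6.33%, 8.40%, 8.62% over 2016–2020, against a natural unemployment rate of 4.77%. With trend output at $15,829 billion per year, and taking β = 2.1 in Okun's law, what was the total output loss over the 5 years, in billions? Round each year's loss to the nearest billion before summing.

Year 2016: gap = -2.1 × (8.47 - 4.77) = -7.77%, loss ≈ 15829 × 7.77/100 ≈ 1230.
Year 2017: gap = -2.1 × (8.08 - 4.77) = -6.951%, loss ≈ 15829 × 6.951/100 ≈ 1100.
Year 2018: gap = -2.1 × (6.33 - 4.77) = -3.276%, loss ≈ 15829 × 3.276/100 ≈ 519.
Year 2019: gap = -2.1 × (8.4 - 4.77) = -7.623%, loss ≈ 15829 × 7.623/100 ≈ 1207.
Year 2020: gap = -2.1 × (8.62 - 4.77) = -8.085%, loss ≈ 15829 × 8.085/100 ≈ 1280.
Total lost output = 1230 + 1100 + 519 + 1207 + 1280 = 5336 billion.

$5,336 billion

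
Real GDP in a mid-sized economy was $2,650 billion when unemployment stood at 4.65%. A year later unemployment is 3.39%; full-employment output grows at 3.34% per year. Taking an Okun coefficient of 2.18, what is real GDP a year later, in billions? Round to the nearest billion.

$2,811 billion

Δu = 3.39 - 4.65 = -1.26 points.
Okun's law (growth form): g_Y = g_Y* - β × Δu = 3.34 - 2.18 × (-1.26) = 3.34 + 2.7468 = 6.0868%.
Real GDP in the next year = 2650 × (1 + 6.0868/100) = 2650 × 1.060868 ≈ 2811 billion.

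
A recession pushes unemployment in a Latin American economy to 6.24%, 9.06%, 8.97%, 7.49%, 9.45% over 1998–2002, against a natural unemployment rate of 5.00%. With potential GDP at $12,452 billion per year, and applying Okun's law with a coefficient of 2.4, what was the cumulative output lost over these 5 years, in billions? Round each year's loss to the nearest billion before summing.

Year 1998: gap = -2.4 × (6.24 - 5) = -2.976%, loss ≈ 12452 × 2.976/100 ≈ 371.
Year 1999: gap = -2.4 × (9.06 - 5) = -9.744%, loss ≈ 12452 × 9.744/100 ≈ 1213.
Year 2000: gap = -2.4 × (8.97 - 5) = -9.528%, loss ≈ 12452 × 9.528/100 ≈ 1186.
Year 2001: gap = -2.4 × (7.49 - 5) = -5.976%, loss ≈ 12452 × 5.976/100 ≈ 744.
Year 2002: gap = -2.4 × (9.45 - 5) = -10.68%, loss ≈ 12452 × 10.68/100 ≈ 1330.
Total lost output = 371 + 1213 + 1186 + 744 + 1330 = 4844 billion.

$4,844 billion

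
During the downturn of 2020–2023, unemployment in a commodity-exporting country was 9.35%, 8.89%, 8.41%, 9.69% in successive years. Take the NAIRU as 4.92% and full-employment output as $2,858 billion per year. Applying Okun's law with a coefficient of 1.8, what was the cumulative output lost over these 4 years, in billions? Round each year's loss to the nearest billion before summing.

$857 billion

Year 2020: gap = -1.8 × (9.35 - 4.92) = -7.974%, loss ≈ 2858 × 7.974/100 ≈ 228.
Year 2021: gap = -1.8 × (8.89 - 4.92) = -7.146%, loss ≈ 2858 × 7.146/100 ≈ 204.
Year 2022: gap = -1.8 × (8.41 - 4.92) = -6.282%, loss ≈ 2858 × 6.282/100 ≈ 180.
Year 2023: gap = -1.8 × (9.69 - 4.92) = -8.586%, loss ≈ 2858 × 8.586/100 ≈ 245.
Total lost output = 228 + 204 + 180 + 245 = 857 billion.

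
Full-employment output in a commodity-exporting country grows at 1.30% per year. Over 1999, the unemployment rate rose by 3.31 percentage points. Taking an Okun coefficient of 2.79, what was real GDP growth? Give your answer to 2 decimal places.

Growth-rate Okun's law: g_Y = g_Y* - β × Δu.
g_Y = 1.30 - 2.79 × (3.31) = 1.3 - 9.2349 = -7.9349%, i.e. -7.93% to 2 d.p.

-7.93%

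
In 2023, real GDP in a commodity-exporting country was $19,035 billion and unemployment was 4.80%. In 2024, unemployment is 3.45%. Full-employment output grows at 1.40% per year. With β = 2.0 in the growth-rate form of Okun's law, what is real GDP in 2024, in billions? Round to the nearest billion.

$19,815 billion

Δu = 3.45 - 4.8 = -1.35 points.
Okun's law (growth form): g_Y = g_Y* - β × Δu = 1.40 - 2.0 × (-1.35) = 1.4 + 2.7 = 4.1%.
Real GDP in the next year = 19035 × (1 + 4.1/100) = 19035 × 1.041 ≈ 19815 billion.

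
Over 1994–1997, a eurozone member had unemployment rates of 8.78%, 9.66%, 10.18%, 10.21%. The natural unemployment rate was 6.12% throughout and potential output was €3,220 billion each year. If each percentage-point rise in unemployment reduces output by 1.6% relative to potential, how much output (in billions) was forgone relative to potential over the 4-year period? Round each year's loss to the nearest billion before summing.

Year 1994: gap = -1.6 × (8.78 - 6.12) = -4.256%, loss ≈ 3220 × 4.256/100 ≈ 137.
Year 1995: gap = -1.6 × (9.66 - 6.12) = -5.664%, loss ≈ 3220 × 5.664/100 ≈ 182.
Year 1996: gap = -1.6 × (10.18 - 6.12) = -6.496%, loss ≈ 3220 × 6.496/100 ≈ 209.
Year 1997: gap = -1.6 × (10.21 - 6.12) = -6.544%, loss ≈ 3220 × 6.544/100 ≈ 211.
Total lost output = 137 + 182 + 209 + 211 = 739 billion.

€739 billion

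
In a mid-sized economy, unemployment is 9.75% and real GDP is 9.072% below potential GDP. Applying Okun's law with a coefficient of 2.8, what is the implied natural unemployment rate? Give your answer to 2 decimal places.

6.51%

From Okun's law, u - u* = -(output gap)/β = -(-9.072)/2.8 = 3.24 points.
So u* = 9.75 - 3.24 = 6.51%.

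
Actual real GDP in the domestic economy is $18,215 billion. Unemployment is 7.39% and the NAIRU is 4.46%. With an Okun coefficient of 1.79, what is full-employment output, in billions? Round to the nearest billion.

Unemployment gap = 7.39 - 4.46 = 2.93 points, so output gap = -1.79 × 2.93 = -5.2447%.
Since Y = Y* × (1 + gap/100), Y* = 18215/0.947553 ≈ 19223 billion.

$19,223 billion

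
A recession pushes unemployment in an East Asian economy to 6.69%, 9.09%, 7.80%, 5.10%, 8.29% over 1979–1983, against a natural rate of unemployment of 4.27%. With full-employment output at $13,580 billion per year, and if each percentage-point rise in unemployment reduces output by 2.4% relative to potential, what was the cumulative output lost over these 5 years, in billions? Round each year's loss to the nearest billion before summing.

Year 1979: gap = -2.4 × (6.69 - 4.27) = -5.808%, loss ≈ 13580 × 5.808/100 ≈ 789.
Year 1980: gap = -2.4 × (9.09 - 4.27) = -11.568%, loss ≈ 13580 × 11.568/100 ≈ 1571.
Year 1981: gap = -2.4 × (7.8 - 4.27) = -8.472%, loss ≈ 13580 × 8.472/100 ≈ 1150.
Year 1982: gap = -2.4 × (5.1 - 4.27) = -1.992%, loss ≈ 13580 × 1.992/100 ≈ 271.
Year 1983: gap = -2.4 × (8.29 - 4.27) = -9.648%, loss ≈ 13580 × 9.648/100 ≈ 1310.
Total lost output = 789 + 1571 + 1150 + 271 + 1310 = 5091 billion.

$5,091 billion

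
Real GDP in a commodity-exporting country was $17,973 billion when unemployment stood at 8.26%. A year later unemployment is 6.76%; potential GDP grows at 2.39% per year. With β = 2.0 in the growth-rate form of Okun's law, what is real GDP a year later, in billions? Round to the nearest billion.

$18,942 billion

Δu = 6.76 - 8.26 = -1.5 points.
Okun's law (growth form): g_Y = g_Y* - β × Δu = 2.39 - 2.0 × (-1.50) = 2.39 + 3 = 5.39%.
Real GDP in the next year = 17973 × (1 + 5.39/100) = 17973 × 1.0539 ≈ 18942 billion.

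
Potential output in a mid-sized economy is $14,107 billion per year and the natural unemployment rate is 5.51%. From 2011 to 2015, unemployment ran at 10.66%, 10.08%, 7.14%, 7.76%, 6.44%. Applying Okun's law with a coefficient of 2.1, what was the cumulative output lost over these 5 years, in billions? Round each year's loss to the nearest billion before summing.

$4,306 billion

Year 2011: gap = -2.1 × (10.66 - 5.51) = -10.815%, loss ≈ 14107 × 10.815/100 ≈ 1526.
Year 2012: gap = -2.1 × (10.08 - 5.51) = -9.597%, loss ≈ 14107 × 9.597/100 ≈ 1354.
Year 2013: gap = -2.1 × (7.14 - 5.51) = -3.423%, loss ≈ 14107 × 3.423/100 ≈ 483.
Year 2014: gap = -2.1 × (7.76 - 5.51) = -4.725%, loss ≈ 14107 × 4.725/100 ≈ 667.
Year 2015: gap = -2.1 × (6.44 - 5.51) = -1.953%, loss ≈ 14107 × 1.953/100 ≈ 276.
Total lost output = 1526 + 1354 + 483 + 667 + 276 = 4306 billion.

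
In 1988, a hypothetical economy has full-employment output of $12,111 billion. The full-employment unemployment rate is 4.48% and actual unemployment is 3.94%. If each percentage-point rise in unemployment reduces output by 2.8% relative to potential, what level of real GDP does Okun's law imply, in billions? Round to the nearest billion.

Unemployment gap = 3.94 - 4.48 = -0.54 points, so the output gap is -2.8 × (-0.54) = 1.512%.
Actual GDP = 12111 × (1 + 1.512/100) = 12111 × 1.01512 ≈ 12294 billion.

$12,294 billion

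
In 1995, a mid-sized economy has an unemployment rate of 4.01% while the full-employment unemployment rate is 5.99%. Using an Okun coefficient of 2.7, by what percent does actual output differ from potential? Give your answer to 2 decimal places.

The unemployment gap is 4.01 - 5.99 = -1.98 percentage points.
Okun's law gives an output gap of -2.7 × (-1.98) = 5.346%, i.e. 5.35% above potential.

5.35%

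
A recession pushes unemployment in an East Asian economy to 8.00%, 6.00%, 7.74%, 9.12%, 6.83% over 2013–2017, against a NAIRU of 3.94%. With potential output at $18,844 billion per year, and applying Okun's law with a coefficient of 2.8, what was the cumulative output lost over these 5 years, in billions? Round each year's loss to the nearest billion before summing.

Year 2013: gap = -2.8 × (8 - 3.94) = -11.368%, loss ≈ 18844 × 11.368/100 ≈ 2142.
Year 2014: gap = -2.8 × (6 - 3.94) = -5.768%, loss ≈ 18844 × 5.768/100 ≈ 1087.
Year 2015: gap = -2.8 × (7.74 - 3.94) = -10.64%, loss ≈ 18844 × 10.64/100 ≈ 2005.
Year 2016: gap = -2.8 × (9.12 - 3.94) = -14.504%, loss ≈ 18844 × 14.504/100 ≈ 2733.
Year 2017: gap = -2.8 × (6.83 - 3.94) = -8.092%, loss ≈ 18844 × 8.092/100 ≈ 1525.
Total lost output = 2142 + 1087 + 2005 + 2733 + 1525 = 9492 billion.

$9,492 billion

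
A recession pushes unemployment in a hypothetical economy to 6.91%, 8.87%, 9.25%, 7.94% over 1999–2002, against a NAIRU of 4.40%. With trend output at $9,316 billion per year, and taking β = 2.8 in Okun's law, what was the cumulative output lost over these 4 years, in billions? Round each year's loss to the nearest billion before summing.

Year 1999: gap = -2.8 × (6.91 - 4.4) = -7.028%, loss ≈ 9316 × 7.028/100 ≈ 655.
Year 2000: gap = -2.8 × (8.87 - 4.4) = -12.516%, loss ≈ 9316 × 12.516/100 ≈ 1166.
Year 2001: gap = -2.8 × (9.25 - 4.4) = -13.58%, loss ≈ 9316 × 13.58/100 ≈ 1265.
Year 2002: gap = -2.8 × (7.94 - 4.4) = -9.912%, loss ≈ 9316 × 9.912/100 ≈ 923.
Total lost output = 655 + 1166 + 1265 + 923 = 4009 billion.

$4,009 billion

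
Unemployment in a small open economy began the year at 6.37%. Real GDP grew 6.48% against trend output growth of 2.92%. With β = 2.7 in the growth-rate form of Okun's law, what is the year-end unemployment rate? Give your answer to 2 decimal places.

5.05%

Growth-rate Okun's law: g_Y = g_Y* - β × Δu, so Δu = (g_Y* - g_Y)/β.
Δu = (2.92 - 6.48)/2.7 = -3.56/2.7 = -1.32 percentage points.
Year-end unemployment = 6.37 - 1.32 = 5.05%.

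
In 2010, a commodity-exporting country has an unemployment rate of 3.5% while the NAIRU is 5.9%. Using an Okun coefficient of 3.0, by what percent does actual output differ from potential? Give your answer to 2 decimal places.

7.20%

The unemployment gap is 3.5 - 5.9 = -2.4 percentage points.
Okun's law gives an output gap of -3 × (-2.4) = 7.2%, i.e. 7.20% above potential.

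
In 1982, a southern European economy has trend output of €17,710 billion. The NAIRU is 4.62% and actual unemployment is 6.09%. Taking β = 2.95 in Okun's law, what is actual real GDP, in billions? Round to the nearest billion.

€16,942 billion

Unemployment gap = 6.09 - 4.62 = 1.47 points, so the output gap is -2.95 × 1.47 = -4.3365%.
Actual GDP = 17710 × (1 - 4.3365/100) = 17710 × 0.956635 ≈ 16942 billion.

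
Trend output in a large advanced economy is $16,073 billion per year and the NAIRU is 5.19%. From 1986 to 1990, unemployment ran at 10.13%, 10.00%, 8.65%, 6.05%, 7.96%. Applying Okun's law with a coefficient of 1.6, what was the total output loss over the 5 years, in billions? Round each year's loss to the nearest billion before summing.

Year 1986: gap = -1.6 × (10.13 - 5.19) = -7.904%, loss ≈ 16073 × 7.904/100 ≈ 1270.
Year 1987: gap = -1.6 × (10 - 5.19) = -7.696%, loss ≈ 16073 × 7.696/100 ≈ 1237.
Year 1988: gap = -1.6 × (8.65 - 5.19) = -5.536%, loss ≈ 16073 × 5.536/100 ≈ 890.
Year 1989: gap = -1.6 × (6.05 - 5.19) = -1.376%, loss ≈ 16073 × 1.376/100 ≈ 221.
Year 1990: gap = -1.6 × (7.96 - 5.19) = -4.432%, loss ≈ 16073 × 4.432/100 ≈ 712.
Total lost output = 1270 + 1237 + 890 + 221 + 712 = 4330 billion.

$4,330 billion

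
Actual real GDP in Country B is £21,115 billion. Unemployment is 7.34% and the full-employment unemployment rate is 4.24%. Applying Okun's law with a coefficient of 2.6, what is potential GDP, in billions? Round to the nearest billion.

Unemployment gap = 7.34 - 4.24 = 3.1 points, so output gap = -2.6 × 3.1 = -8.06%.
Since Y = Y* × (1 + gap/100), Y* = 21115/0.9194 ≈ 22966 billion.

£22,966 billion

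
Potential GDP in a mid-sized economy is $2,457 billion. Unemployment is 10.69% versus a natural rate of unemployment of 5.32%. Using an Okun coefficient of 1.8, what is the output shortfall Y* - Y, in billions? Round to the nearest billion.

$237 billion

Output gap = -1.8 × (10.69 - 5.32) = -1.8 × 5.37 = -9.666%.
Actual GDP ≈ 2457 × 0.90334 ≈ 2220 billion, so the shortfall is 2457 - 2220 = 237 billion.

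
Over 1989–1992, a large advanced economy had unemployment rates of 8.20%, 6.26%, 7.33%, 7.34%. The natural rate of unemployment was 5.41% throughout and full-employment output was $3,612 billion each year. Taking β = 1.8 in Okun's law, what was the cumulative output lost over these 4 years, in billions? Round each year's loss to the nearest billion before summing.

Year 1989: gap = -1.8 × (8.2 - 5.41) = -5.022%, loss ≈ 3612 × 5.022/100 ≈ 181.
Year 1990: gap = -1.8 × (6.26 - 5.41) = -1.53%, loss ≈ 3612 × 1.53/100 ≈ 55.
Year 1991: gap = -1.8 × (7.33 - 5.41) = -3.456%, loss ≈ 3612 × 3.456/100 ≈ 125.
Year 1992: gap = -1.8 × (7.34 - 5.41) = -3.474%, loss ≈ 3612 × 3.474/100 ≈ 125.
Total lost output = 181 + 55 + 125 + 125 = 486 billion.

$486 billion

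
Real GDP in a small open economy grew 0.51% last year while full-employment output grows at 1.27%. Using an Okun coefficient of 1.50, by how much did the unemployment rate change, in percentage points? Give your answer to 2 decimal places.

Growth-rate Okun's law: g_Y = g_Y* - β × Δu, so Δu = (g_Y* - g_Y)/β.
Δu = (1.27 - 0.51)/1.50 = 0.76/1.50 = 0.51 percentage points.

0.51 percentage points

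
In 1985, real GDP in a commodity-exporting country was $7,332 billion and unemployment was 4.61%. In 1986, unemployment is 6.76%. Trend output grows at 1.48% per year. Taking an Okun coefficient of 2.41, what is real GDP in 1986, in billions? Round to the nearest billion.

Δu = 6.76 - 4.61 = 2.15 points.
Okun's law (growth form): g_Y = g_Y* - β × Δu = 1.48 - 2.41 × (2.15) = 1.48 - 5.1815 = -3.7015%.
Real GDP in the next year = 7332 × (1 - 3.7015/100) = 7332 × 0.962985 ≈ 7061 billion.

$7,061 billion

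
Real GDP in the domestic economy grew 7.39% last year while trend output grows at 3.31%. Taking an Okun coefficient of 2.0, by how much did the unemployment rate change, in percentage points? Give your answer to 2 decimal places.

-2.04 percentage points

Growth-rate Okun's law: g_Y = g_Y* - β × Δu, so Δu = (g_Y* - g_Y)/β.
Δu = (3.31 - 7.39)/2.0 = -4.08/2.0 = -2.04 percentage points.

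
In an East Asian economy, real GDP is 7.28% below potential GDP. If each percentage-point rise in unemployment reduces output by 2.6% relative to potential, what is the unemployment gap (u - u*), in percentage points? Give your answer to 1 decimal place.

2.8 percentage points

Okun's law: output gap = -β × (u - u*), so u - u* = -(output gap)/β.
u - u* = -(-7.28)/2.6 = 2.8 percentage points.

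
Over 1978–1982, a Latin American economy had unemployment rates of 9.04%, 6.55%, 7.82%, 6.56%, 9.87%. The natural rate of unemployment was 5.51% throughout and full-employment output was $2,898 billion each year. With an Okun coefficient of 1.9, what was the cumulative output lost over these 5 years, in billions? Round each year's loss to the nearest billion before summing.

$676 billion

Year 1978: gap = -1.9 × (9.04 - 5.51) = -6.707%, loss ≈ 2898 × 6.707/100 ≈ 194.
Year 1979: gap = -1.9 × (6.55 - 5.51) = -1.976%, loss ≈ 2898 × 1.976/100 ≈ 57.
Year 1980: gap = -1.9 × (7.82 - 5.51) = -4.389%, loss ≈ 2898 × 4.389/100 ≈ 127.
Year 1981: gap = -1.9 × (6.56 - 5.51) = -1.995%, loss ≈ 2898 × 1.995/100 ≈ 58.
Year 1982: gap = -1.9 × (9.87 - 5.51) = -8.284%, loss ≈ 2898 × 8.284/100 ≈ 240.
Total lost output = 194 + 57 + 127 + 58 + 240 = 676 billion.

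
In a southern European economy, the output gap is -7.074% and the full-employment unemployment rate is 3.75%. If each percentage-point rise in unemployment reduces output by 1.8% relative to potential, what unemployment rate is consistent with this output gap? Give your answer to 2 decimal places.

7.68%

From Okun's law, u - u* = -(output gap)/β = -(-7.074)/1.8 = 3.93 points.
So u = 3.75 + 3.93 = 7.68%.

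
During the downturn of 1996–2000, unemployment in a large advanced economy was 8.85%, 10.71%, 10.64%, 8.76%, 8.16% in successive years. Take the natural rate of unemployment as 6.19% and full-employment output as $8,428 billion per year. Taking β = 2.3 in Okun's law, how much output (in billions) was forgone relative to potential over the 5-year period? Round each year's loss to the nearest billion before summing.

$3,135 billion

Year 1996: gap = -2.3 × (8.85 - 6.19) = -6.118%, loss ≈ 8428 × 6.118/100 ≈ 516.
Year 1997: gap = -2.3 × (10.71 - 6.19) = -10.396%, loss ≈ 8428 × 10.396/100 ≈ 876.
Year 1998: gap = -2.3 × (10.64 - 6.19) = -10.235%, loss ≈ 8428 × 10.235/100 ≈ 863.
Year 1999: gap = -2.3 × (8.76 - 6.19) = -5.911%, loss ≈ 8428 × 5.911/100 ≈ 498.
Year 2000: gap = -2.3 × (8.16 - 6.19) = -4.531%, loss ≈ 8428 × 4.531/100 ≈ 382.
Total lost output = 516 + 876 + 863 + 498 + 382 = 3135 billion.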